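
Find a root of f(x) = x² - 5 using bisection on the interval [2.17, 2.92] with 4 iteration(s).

f(x) = x² - 5
Initial interval: [2.17, 2.92]

Iteration 1:
  c_1 = (2.170000 + 2.920000)/2 = 2.545000
  f(c_1) = f(2.545000) = 1.477025
  f(a) × f(c) < 0, new interval: [2.170000, 2.545000]
Iteration 2:
  c_2 = (2.170000 + 2.545000)/2 = 2.357500
  f(c_2) = f(2.357500) = 0.557806
  f(a) × f(c) < 0, new interval: [2.170000, 2.357500]
Iteration 3:
  c_3 = (2.170000 + 2.357500)/2 = 2.263750
  f(c_3) = f(2.263750) = 0.124564
  f(a) × f(c) < 0, new interval: [2.170000, 2.263750]
Iteration 4:
  c_4 = (2.170000 + 2.263750)/2 = 2.216875
  f(c_4) = f(2.216875) = -0.085465
  f(a) × f(c) ≥ 0, new interval: [2.216875, 2.263750]

After 4 iteration(s), the approximation is c_4 = 2.216875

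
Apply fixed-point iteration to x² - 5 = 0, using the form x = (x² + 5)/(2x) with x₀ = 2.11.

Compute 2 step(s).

Equation: x² - 5 = 0
Fixed-point form: x = (x² + 5)/(2x)
x₀ = 2.11

x_1 = g(2.110000) = 2.239834
x_2 = g(2.239834) = 2.236071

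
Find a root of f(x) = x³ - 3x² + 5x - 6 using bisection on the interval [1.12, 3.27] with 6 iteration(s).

f(x) = x³ - 3x² + 5x - 6
Initial interval: [1.12, 3.27]

Iteration 1:
  c_1 = (1.120000 + 3.270000)/2 = 2.195000
  f(c_1) = f(2.195000) = 1.096490
  f(a) × f(c) < 0, new interval: [1.120000, 2.195000]
Iteration 2:
  c_2 = (1.120000 + 2.195000)/2 = 1.657500
  f(c_2) = f(1.657500) = -1.400759
  f(a) × f(c) ≥ 0, new interval: [1.657500, 2.195000]
Iteration 3:
  c_3 = (1.657500 + 2.195000)/2 = 1.926250
  f(c_3) = f(1.926250) = -0.352834
  f(a) × f(c) ≥ 0, new interval: [1.926250, 2.195000]
Iteration 4:
  c_4 = (1.926250 + 2.195000)/2 = 2.060625
  f(c_4) = f(2.060625) = 0.314374
  f(a) × f(c) < 0, new interval: [1.926250, 2.060625]
Iteration 5:
  c_5 = (1.926250 + 2.060625)/2 = 1.993438
  f(c_5) = f(1.993438) = -0.032684
  f(a) × f(c) ≥ 0, new interval: [1.993438, 2.060625]
Iteration 6:
  c_6 = (1.993438 + 2.060625)/2 = 2.027031
  f(c_6) = f(2.027031) = 0.137368
  f(a) × f(c) < 0, new interval: [1.993438, 2.027031]

After 6 iteration(s), the approximation is c_6 = 2.027031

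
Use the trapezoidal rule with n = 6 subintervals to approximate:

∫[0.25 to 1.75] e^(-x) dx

f(x) = e^(-x)
a = 0.25, b = 1.75, n = 6
h = (b - a)/n = 0.250000

Trapezoidal rule: (h/2)[f(x₀) + 2f(x₁) + 2f(x₂) + ... + f(xₙ)]

x_0 = 0.2500, f(x_0) = 0.778801, coefficient = 1
x_1 = 0.5000, f(x_1) = 0.606531, coefficient = 2
x_2 = 0.7500, f(x_2) = 0.472367, coefficient = 2
x_3 = 1.0000, f(x_3) = 0.367879, coefficient = 2
x_4 = 1.2500, f(x_4) = 0.286505, coefficient = 2
x_5 = 1.5000, f(x_5) = 0.223130, coefficient = 2
x_6 = 1.7500, f(x_6) = 0.173774, coefficient = 1

I ≈ (0.250000/2) × 4.865398 = 0.608175
Exact value: 0.605027
Error: 0.003148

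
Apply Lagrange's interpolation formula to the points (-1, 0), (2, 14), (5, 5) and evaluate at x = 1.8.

Lagrange interpolation formula:
P(x) = Σ yᵢ × Lᵢ(x)
where Lᵢ(x) = Π_{j≠i} (x - xⱼ)/(xᵢ - xⱼ)

L_0(1.8) = (1.8 - 2)/(-1 - 2) × (1.8 - 5)/(-1 - 5) = 0.035556
L_1(1.8) = (1.8 - (-1))/(2 - (-1)) × (1.8 - 5)/(2 - 5) = 0.995556
L_2(1.8) = (1.8 - (-1))/(5 - (-1)) × (1.8 - 2)/(5 - 2) = -0.031111

P(1.8) = 0×L_0(1.8) + 14×L_1(1.8) + 5×L_2(1.8)
P(1.8) = 13.782222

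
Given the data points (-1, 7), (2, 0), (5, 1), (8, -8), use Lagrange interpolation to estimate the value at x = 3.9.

Lagrange interpolation formula:
P(x) = Σ yᵢ × Lᵢ(x)
where Lᵢ(x) = Π_{j≠i} (x - xⱼ)/(xᵢ - xⱼ)

L_0(3.9) = (3.9 - 2)/(-1 - 2) × (3.9 - 5)/(-1 - 5) × (3.9 - 8)/(-1 - 8) = -0.052895
L_1(3.9) = (3.9 - (-1))/(2 - (-1)) × (3.9 - 5)/(2 - 5) × (3.9 - 8)/(2 - 8) = 0.409241
L_2(3.9) = (3.9 - (-1))/(5 - (-1)) × (3.9 - 2)/(5 - 2) × (3.9 - 8)/(5 - 8) = 0.706870
L_3(3.9) = (3.9 - (-1))/(8 - (-1)) × (3.9 - 2)/(8 - 2) × (3.9 - 5)/(8 - 5) = -0.063216

P(3.9) = 7×L_0(3.9) + 0×L_1(3.9) + 1×L_2(3.9) + (-8)×L_3(3.9)
P(3.9) = 0.842333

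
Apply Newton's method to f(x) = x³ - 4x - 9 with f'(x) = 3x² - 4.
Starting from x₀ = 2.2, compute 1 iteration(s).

f(x) = x³ - 4x - 9
f'(x) = 3x² - 4
x₀ = 2.2

Newton-Raphson formula: x_{n+1} = x_n - f(x_n)/f'(x_n)

Iteration 1:
  f(2.200000) = -7.152000
  f'(2.200000) = 10.520000
  x_1 = 2.200000 - (-7.152000)/10.520000 = 2.879848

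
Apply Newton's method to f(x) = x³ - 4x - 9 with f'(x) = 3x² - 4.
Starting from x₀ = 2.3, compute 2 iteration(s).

f(x) = x³ - 4x - 9
f'(x) = 3x² - 4
x₀ = 2.3

Newton-Raphson formula: x_{n+1} = x_n - f(x_n)/f'(x_n)

Iteration 1:
  f(2.300000) = -6.033000
  f'(2.300000) = 11.870000
  x_1 = 2.300000 - (-6.033000)/11.870000 = 2.808256
Iteration 2:
  f(2.808256) = 1.913732
  f'(2.808256) = 19.658907
  x_2 = 2.808256 - 1.913732/19.658907 = 2.710909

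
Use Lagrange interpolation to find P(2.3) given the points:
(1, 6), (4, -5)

Lagrange interpolation formula:
P(x) = Σ yᵢ × Lᵢ(x)
where Lᵢ(x) = Π_{j≠i} (x - xⱼ)/(xᵢ - xⱼ)

L_0(2.3) = (2.3 - 4)/(1 - 4) = 0.566667
L_1(2.3) = (2.3 - 1)/(4 - 1) = 0.433333

P(2.3) = 6×L_0(2.3) + (-5)×L_1(2.3)
P(2.3) = 1.233333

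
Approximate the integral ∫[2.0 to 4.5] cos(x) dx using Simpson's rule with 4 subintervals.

f(x) = cos(x)
a = 2.0, b = 4.5, n = 4
h = (b - a)/n = 0.625000

Simpson's rule: (h/3)[f(x₀) + 4f(x₁) + 2f(x₂) + ... + f(xₙ)]

x_0 = 2.0000, f(x_0) = -0.416147, coefficient = 1
x_1 = 2.6250, f(x_1) = -0.869507, coefficient = 4
x_2 = 3.2500, f(x_2) = -0.994130, coefficient = 2
x_3 = 3.8750, f(x_3) = -0.742898, coefficient = 4
x_4 = 4.5000, f(x_4) = -0.210796, coefficient = 1

I ≈ (0.625000/3) × -9.064822 = -1.888505
Exact value: -1.886828
Error: 0.001677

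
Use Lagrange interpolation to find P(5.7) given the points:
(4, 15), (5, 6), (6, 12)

Lagrange interpolation formula:
P(x) = Σ yᵢ × Lᵢ(x)
where Lᵢ(x) = Π_{j≠i} (x - xⱼ)/(xᵢ - xⱼ)

L_0(5.7) = (5.7 - 5)/(4 - 5) × (5.7 - 6)/(4 - 6) = -0.105000
L_1(5.7) = (5.7 - 4)/(5 - 4) × (5.7 - 6)/(5 - 6) = 0.510000
L_2(5.7) = (5.7 - 4)/(6 - 4) × (5.7 - 5)/(6 - 5) = 0.595000

P(5.7) = 15×L_0(5.7) + 6×L_1(5.7) + 12×L_2(5.7)
P(5.7) = 8.625000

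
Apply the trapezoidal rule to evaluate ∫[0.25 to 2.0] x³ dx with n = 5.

f(x) = x³
a = 0.25, b = 2.0, n = 5
h = (b - a)/n = 0.350000

Trapezoidal rule: (h/2)[f(x₀) + 2f(x₁) + 2f(x₂) + ... + f(xₙ)]

x_0 = 0.2500, f(x_0) = 0.015625, coefficient = 1
x_1 = 0.6000, f(x_1) = 0.216000, coefficient = 2
x_2 = 0.9500, f(x_2) = 0.857375, coefficient = 2
x_3 = 1.3000, f(x_3) = 2.197000, coefficient = 2
x_4 = 1.6500, f(x_4) = 4.492125, coefficient = 2
x_5 = 2.0000, f(x_5) = 8.000000, coefficient = 1

I ≈ (0.350000/2) × 23.540625 = 4.119609
Exact value: 3.999023
Error: 0.120586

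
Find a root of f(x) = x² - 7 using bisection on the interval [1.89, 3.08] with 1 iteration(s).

f(x) = x² - 7
Initial interval: [1.89, 3.08]

Iteration 1:
  c_1 = (1.890000 + 3.080000)/2 = 2.485000
  f(c_1) = f(2.485000) = -0.824775
  f(a) × f(c) ≥ 0, new interval: [2.485000, 3.080000]

After 1 iteration(s), the approximation is c_1 = 2.485000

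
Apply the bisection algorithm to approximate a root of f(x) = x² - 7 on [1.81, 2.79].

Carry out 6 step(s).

f(x) = x² - 7
Initial interval: [1.81, 2.79]

Iteration 1:
  c_1 = (1.810000 + 2.790000)/2 = 2.300000
  f(c_1) = f(2.300000) = -1.710000
  f(a) × f(c) ≥ 0, new interval: [2.300000, 2.790000]
Iteration 2:
  c_2 = (2.300000 + 2.790000)/2 = 2.545000
  f(c_2) = f(2.545000) = -0.522975
  f(a) × f(c) ≥ 0, new interval: [2.545000, 2.790000]
Iteration 3:
  c_3 = (2.545000 + 2.790000)/2 = 2.667500
  f(c_3) = f(2.667500) = 0.115556
  f(a) × f(c) < 0, new interval: [2.545000, 2.667500]
Iteration 4:
  c_4 = (2.545000 + 2.667500)/2 = 2.606250
  f(c_4) = f(2.606250) = -0.207461
  f(a) × f(c) ≥ 0, new interval: [2.606250, 2.667500]
Iteration 5:
  c_5 = (2.606250 + 2.667500)/2 = 2.636875
  f(c_5) = f(2.636875) = -0.046890
  f(a) × f(c) ≥ 0, new interval: [2.636875, 2.667500]
Iteration 6:
  c_6 = (2.636875 + 2.667500)/2 = 2.652188
  f(c_6) = f(2.652188) = 0.034099
  f(a) × f(c) < 0, new interval: [2.636875, 2.652188]

After 6 iteration(s), the approximation is c_6 = 2.652188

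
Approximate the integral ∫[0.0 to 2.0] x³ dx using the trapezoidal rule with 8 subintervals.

f(x) = x³
a = 0.0, b = 2.0, n = 8
h = (b - a)/n = 0.250000

Trapezoidal rule: (h/2)[f(x₀) + 2f(x₁) + 2f(x₂) + ... + f(xₙ)]

x_0 = 0.0000, f(x_0) = 0.000000, coefficient = 1
x_1 = 0.2500, f(x_1) = 0.015625, coefficient = 2
x_2 = 0.5000, f(x_2) = 0.125000, coefficient = 2
x_3 = 0.7500, f(x_3) = 0.421875, coefficient = 2
x_4 = 1.0000, f(x_4) = 1.000000, coefficient = 2
x_5 = 1.2500, f(x_5) = 1.953125, coefficient = 2
x_6 = 1.5000, f(x_6) = 3.375000, coefficient = 2
x_7 = 1.7500, f(x_7) = 5.359375, coefficient = 2
x_8 = 2.0000, f(x_8) = 8.000000, coefficient = 1

I ≈ (0.250000/2) × 32.500000 = 4.062500
Exact value: 4.000000
Error: 0.062500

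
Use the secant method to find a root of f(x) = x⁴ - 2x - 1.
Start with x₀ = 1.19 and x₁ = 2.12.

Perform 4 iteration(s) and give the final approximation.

f(x) = x⁴ - 2x - 1
x₀ = 1.19, x₁ = 2.12

Secant formula: x_{n+1} = x_n - f(x_n)(x_n - x_{n-1})/(f(x_n) - f(x_{n-1}))

Iteration 1:
  f(1.190000) = -1.374661
  f(2.120000) = 14.959631
  x_2 = 2.120000 - 14.959631×(2.120000 - 1.190000)/(14.959631 - (-1.374661))
       = 1.268267
Iteration 2:
  f(2.120000) = 14.959631
  f(1.268267) = -0.949259
  x_3 = 1.268267 - (-0.949259)×(1.268267 - 2.120000)/(-0.949259 - 14.959631)
       = 1.319088
Iteration 3:
  f(1.268267) = -0.949259
  f(1.319088) = -0.610596
  x_4 = 1.319088 - (-0.610596)×(1.319088 - 1.268267)/(-0.610596 - (-0.949259))
       = 1.410718
Iteration 4:
  f(1.319088) = -0.610596
  f(1.410718) = 0.139163
  x_5 = 1.410718 - 0.139163×(1.410718 - 1.319088)/(0.139163 - (-0.610596))
       = 1.393711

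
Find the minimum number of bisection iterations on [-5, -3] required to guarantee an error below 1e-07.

We need (b-a)/2^n ≤ 1e-07
(-3 - (-5))/2^n ≤ 1e-07
2/2^n ≤ 1e-07
2^n ≥ 20000000
n ≥ log₂(20000000) = 24.25
n ≥ 25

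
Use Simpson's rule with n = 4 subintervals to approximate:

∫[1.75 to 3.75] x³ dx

f(x) = x³
a = 1.75, b = 3.75, n = 4
h = (b - a)/n = 0.500000

Simpson's rule: (h/3)[f(x₀) + 4f(x₁) + 2f(x₂) + ... + f(xₙ)]

x_0 = 1.7500, f(x_0) = 5.359375, coefficient = 1
x_1 = 2.2500, f(x_1) = 11.390625, coefficient = 4
x_2 = 2.7500, f(x_2) = 20.796875, coefficient = 2
x_3 = 3.2500, f(x_3) = 34.328125, coefficient = 4
x_4 = 3.7500, f(x_4) = 52.734375, coefficient = 1

I ≈ (0.500000/3) × 282.562500 = 47.093750
Exact value: 47.093750
Error: 0.000000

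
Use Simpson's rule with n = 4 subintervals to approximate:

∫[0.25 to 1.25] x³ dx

f(x) = x³
a = 0.25, b = 1.25, n = 4
h = (b - a)/n = 0.250000

Simpson's rule: (h/3)[f(x₀) + 4f(x₁) + 2f(x₂) + ... + f(xₙ)]

x_0 = 0.2500, f(x_0) = 0.015625, coefficient = 1
x_1 = 0.5000, f(x_1) = 0.125000, coefficient = 4
x_2 = 0.7500, f(x_2) = 0.421875, coefficient = 2
x_3 = 1.0000, f(x_3) = 1.000000, coefficient = 4
x_4 = 1.2500, f(x_4) = 1.953125, coefficient = 1

I ≈ (0.250000/3) × 7.312500 = 0.609375
Exact value: 0.609375
Error: 0.000000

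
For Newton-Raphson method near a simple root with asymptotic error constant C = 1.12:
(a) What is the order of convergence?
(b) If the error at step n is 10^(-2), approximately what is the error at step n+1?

(a) Newton-Raphson has quadratic (order 2) convergence near simple roots.
    This means |e_{n+1}| ≈ C|e_n|².

(b) With |e_n| = 10^(-2) and C = 1.12:
    |e_{n+1}| ≈ 1.12 × (10^(-2))² = 1.12 × 10^(-4)

(a) 2 (quadratic); (b) |e_{n+1}| ≈ 1.120e-04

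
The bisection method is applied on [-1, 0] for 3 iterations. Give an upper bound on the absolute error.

Bisection error bound: |error| ≤ (b-a)/2^n
|error| ≤ (0 - (-1))/2^3 = 1/2^3
|error| ≤ 0.1250000000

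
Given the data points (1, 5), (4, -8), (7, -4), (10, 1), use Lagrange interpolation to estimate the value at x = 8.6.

Lagrange interpolation formula:
P(x) = Σ yᵢ × Lᵢ(x)
where Lᵢ(x) = Π_{j≠i} (x - xⱼ)/(xᵢ - xⱼ)

L_0(8.6) = (8.6 - 4)/(1 - 4) × (8.6 - 7)/(1 - 7) × (8.6 - 10)/(1 - 10) = 0.063605
L_1(8.6) = (8.6 - 1)/(4 - 1) × (8.6 - 7)/(4 - 7) × (8.6 - 10)/(4 - 10) = -0.315259
L_2(8.6) = (8.6 - 1)/(7 - 1) × (8.6 - 4)/(7 - 4) × (8.6 - 10)/(7 - 10) = 0.906370
L_3(8.6) = (8.6 - 1)/(10 - 1) × (8.6 - 4)/(10 - 4) × (8.6 - 7)/(10 - 7) = 0.345284

P(8.6) = 5×L_0(8.6) + (-8)×L_1(8.6) + (-4)×L_2(8.6) + 1×L_3(8.6)
P(8.6) = -0.440099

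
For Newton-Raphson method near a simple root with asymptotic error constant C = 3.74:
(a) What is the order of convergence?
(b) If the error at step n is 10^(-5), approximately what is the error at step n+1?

(a) Newton-Raphson has quadratic (order 2) convergence near simple roots.
    This means |e_{n+1}| ≈ C|e_n|².

(b) With |e_n| = 10^(-5) and C = 3.74:
    |e_{n+1}| ≈ 3.74 × (10^(-5))² = 3.74 × 10^(-10)

(a) 2 (quadratic); (b) |e_{n+1}| ≈ 3.740e-10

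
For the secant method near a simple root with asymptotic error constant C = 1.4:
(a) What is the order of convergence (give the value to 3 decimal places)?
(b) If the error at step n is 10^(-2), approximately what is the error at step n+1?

(a) Secant method has superlinear convergence with order φ = (1+√5)/2 ≈ 1.618.
    This means |e_{n+1}| ≈ C|e_n|^1.618.

(b) With |e_n| = 10^(-2) and C = 1.4:
    |e_{n+1}| ≈ 1.4 × (10^(-2))^1.618 = 1.4 × 10^(-3.24)

(a) ≈ 1.618 (golden ratio); (b) |e_{n+1}| ≈ 8.129e-04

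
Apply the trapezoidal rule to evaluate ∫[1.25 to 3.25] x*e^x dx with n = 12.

f(x) = x*e^x
a = 1.25, b = 3.25, n = 12
h = (b - a)/n = 0.166667

Trapezoidal rule: (h/2)[f(x₀) + 2f(x₁) + 2f(x₂) + ... + f(xₙ)]

x_0 = 1.2500, f(x_0) = 4.362929, coefficient = 1
x_1 = 1.4167, f(x_1) = 5.841417, coefficient = 2
x_2 = 1.5833, f(x_2) = 7.712679, coefficient = 2
x_3 = 1.7500, f(x_3) = 10.070555, coefficient = 2
x_4 = 1.9167, f(x_4) = 13.029998, coefficient = 2
x_5 = 2.0833, f(x_5) = 16.731656, coefficient = 2
x_6 = 2.2500, f(x_6) = 21.347406, coefficient = 2
x_7 = 2.4167, f(x_7) = 27.087053, coefficient = 2
x_8 = 2.5833, f(x_8) = 34.206439, coefficient = 2
x_9 = 2.7500, f(x_9) = 43.017238, coefficient = 2
x_10 = 2.9167, f(x_10) = 53.898793, coefficient = 2
x_11 = 3.0833, f(x_11) = 67.312409, coefficient = 2
x_12 = 3.2500, f(x_12) = 83.818605, coefficient = 1

I ≈ (0.166667/2) × 688.692815 = 57.391068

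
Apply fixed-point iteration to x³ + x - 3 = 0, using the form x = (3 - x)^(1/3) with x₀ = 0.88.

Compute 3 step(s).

Equation: x³ + x - 3 = 0
Fixed-point form: x = (3 - x)^(1/3)
x₀ = 0.88

x_1 = g(0.880000) = 1.284632
x_2 = g(1.284632) = 1.197069
x_3 = g(1.197069) = 1.217100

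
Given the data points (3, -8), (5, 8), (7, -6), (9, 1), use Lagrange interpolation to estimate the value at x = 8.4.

Lagrange interpolation formula:
P(x) = Σ yᵢ × Lᵢ(x)
where Lᵢ(x) = Π_{j≠i} (x - xⱼ)/(xᵢ - xⱼ)

L_0(8.4) = (8.4 - 5)/(3 - 5) × (8.4 - 7)/(3 - 7) × (8.4 - 9)/(3 - 9) = 0.059500
L_1(8.4) = (8.4 - 3)/(5 - 3) × (8.4 - 7)/(5 - 7) × (8.4 - 9)/(5 - 9) = -0.283500
L_2(8.4) = (8.4 - 3)/(7 - 3) × (8.4 - 5)/(7 - 5) × (8.4 - 9)/(7 - 9) = 0.688500
L_3(8.4) = (8.4 - 3)/(9 - 3) × (8.4 - 5)/(9 - 5) × (8.4 - 7)/(9 - 7) = 0.535500

P(8.4) = (-8)×L_0(8.4) + 8×L_1(8.4) + (-6)×L_2(8.4) + 1×L_3(8.4)
P(8.4) = -6.339500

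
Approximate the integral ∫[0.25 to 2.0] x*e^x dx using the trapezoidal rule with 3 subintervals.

f(x) = x*e^x
a = 0.25, b = 2.0, n = 3
h = (b - a)/n = 0.583333

Trapezoidal rule: (h/2)[f(x₀) + 2f(x₁) + 2f(x₂) + ... + f(xₙ)]

x_0 = 0.2500, f(x_0) = 0.321006, coefficient = 1
x_1 = 0.8333, f(x_1) = 1.917480, coefficient = 2
x_2 = 1.4167, f(x_2) = 5.841417, coefficient = 2
x_3 = 2.0000, f(x_3) = 14.778112, coefficient = 1

I ≈ (0.583333/2) × 30.616912 = 8.929933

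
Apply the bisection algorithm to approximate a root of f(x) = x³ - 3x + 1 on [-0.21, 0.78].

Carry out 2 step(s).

f(x) = x³ - 3x + 1
Initial interval: [-0.21, 0.78]

Iteration 1:
  c_1 = (-0.210000 + 0.780000)/2 = 0.285000
  f(c_1) = f(0.285000) = 0.168149
  f(a) × f(c) ≥ 0, new interval: [0.285000, 0.780000]
Iteration 2:
  c_2 = (0.285000 + 0.780000)/2 = 0.532500
  f(c_2) = f(0.532500) = -0.446506
  f(a) × f(c) < 0, new interval: [0.285000, 0.532500]

After 2 iteration(s), the approximation is c_2 = 0.532500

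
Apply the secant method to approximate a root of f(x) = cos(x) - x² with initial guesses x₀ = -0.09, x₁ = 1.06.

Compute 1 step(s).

f(x) = cos(x) - x²
x₀ = -0.09, x₁ = 1.06

Secant formula: x_{n+1} = x_n - f(x_n)(x_n - x_{n-1})/(f(x_n) - f(x_{n-1}))

Iteration 1:
  f(-0.090000) = 0.987853
  f(1.060000) = -0.634728
  x_2 = 1.060000 - (-0.634728)×(1.060000 - (-0.090000))/(-0.634728 - 0.987853)
       = 0.610138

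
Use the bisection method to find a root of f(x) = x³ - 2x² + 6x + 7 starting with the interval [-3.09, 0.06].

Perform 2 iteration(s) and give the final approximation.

f(x) = x³ - 2x² + 6x + 7
Initial interval: [-3.09, 0.06]

Iteration 1:
  c_1 = (-3.090000 + 0.060000)/2 = -1.515000
  f(c_1) = f(-1.515000) = -10.157716
  f(a) × f(c) ≥ 0, new interval: [-1.515000, 0.060000]
Iteration 2:
  c_2 = (-1.515000 + 0.060000)/2 = -0.727500
  f(c_2) = f(-0.727500) = 1.191454
  f(a) × f(c) < 0, new interval: [-1.515000, -0.727500]

After 2 iteration(s), the approximation is c_2 = -0.727500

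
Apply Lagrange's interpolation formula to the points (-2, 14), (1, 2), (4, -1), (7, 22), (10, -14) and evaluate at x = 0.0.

Lagrange interpolation formula:
P(x) = Σ yᵢ × Lᵢ(x)
where Lᵢ(x) = Π_{j≠i} (x - xⱼ)/(xᵢ - xⱼ)

L_0(0.0) = (0.0 - 1)/(-2 - 1) × (0.0 - 4)/(-2 - 4) × (0.0 - 7)/(-2 - 7) × (0.0 - 10)/(-2 - 10) = 0.144033
L_1(0.0) = (0.0 - (-2))/(1 - (-2)) × (0.0 - 4)/(1 - 4) × (0.0 - 7)/(1 - 7) × (0.0 - 10)/(1 - 10) = 1.152263
L_2(0.0) = (0.0 - (-2))/(4 - (-2)) × (0.0 - 1)/(4 - 1) × (0.0 - 7)/(4 - 7) × (0.0 - 10)/(4 - 10) = -0.432099
L_3(0.0) = (0.0 - (-2))/(7 - (-2)) × (0.0 - 1)/(7 - 1) × (0.0 - 4)/(7 - 4) × (0.0 - 10)/(7 - 10) = 0.164609
L_4(0.0) = (0.0 - (-2))/(10 - (-2)) × (0.0 - 1)/(10 - 1) × (0.0 - 4)/(10 - 4) × (0.0 - 7)/(10 - 7) = -0.028807

P(0.0) = 14×L_0(0.0) + 2×L_1(0.0) + (-1)×L_2(0.0) + 22×L_3(0.0) + (-14)×L_4(0.0)
P(0.0) = 8.777778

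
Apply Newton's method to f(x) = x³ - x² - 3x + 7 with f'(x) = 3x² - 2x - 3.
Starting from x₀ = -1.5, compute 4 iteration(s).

f(x) = x³ - x² - 3x + 7
f'(x) = 3x² - 2x - 3
x₀ = -1.5

Newton-Raphson formula: x_{n+1} = x_n - f(x_n)/f'(x_n)

Iteration 1:
  f(-1.500000) = 5.875000
  f'(-1.500000) = 6.750000
  x_1 = -1.500000 - 5.875000/6.750000 = -2.370370
Iteration 2:
  f(-2.370370) = -4.825840
  f'(-2.370370) = 18.596708
  x_2 = -2.370370 - (-4.825840)/18.596708 = -2.110871
Iteration 3:
  f(-2.110871) = -0.528728
  f'(-2.110871) = 14.589067
  x_3 = -2.110871 - (-0.528728)/14.589067 = -2.074629
Iteration 4:
  f(-2.074629) = -0.009583
  f'(-2.074629) = 14.061519
  x_4 = -2.074629 - (-0.009583)/14.061519 = -2.073948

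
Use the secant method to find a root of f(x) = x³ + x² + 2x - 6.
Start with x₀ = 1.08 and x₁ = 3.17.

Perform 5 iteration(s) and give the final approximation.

f(x) = x³ + x² + 2x - 6
x₀ = 1.08, x₁ = 3.17

Secant formula: x_{n+1} = x_n - f(x_n)(x_n - x_{n-1})/(f(x_n) - f(x_{n-1}))

Iteration 1:
  f(1.080000) = -1.413888
  f(3.170000) = 42.243913
  x_2 = 3.170000 - 42.243913×(3.170000 - 1.080000)/(42.243913 - (-1.413888))
       = 1.147686
Iteration 2:
  f(3.170000) = 42.243913
  f(1.147686) = -0.875731
  x_3 = 1.147686 - (-0.875731)×(1.147686 - 3.170000)/(-0.875731 - 42.243913)
       = 1.188758
Iteration 3:
  f(1.147686) = -0.875731
  f(1.188758) = -0.529451
  x_4 = 1.188758 - (-0.529451)×(1.188758 - 1.147686)/(-0.529451 - (-0.875731))
       = 1.251555
Iteration 4:
  f(1.188758) = -0.529451
  f(1.251555) = 0.029926
  x_5 = 1.251555 - 0.029926×(1.251555 - 1.188758)/(0.029926 - (-0.529451))
       = 1.248196
Iteration 5:
  f(1.251555) = 0.029926
  f(1.248196) = -0.000936
  x_6 = 1.248196 - (-0.000936)×(1.248196 - 1.251555)/(-0.000936 - 0.029926)
       = 1.248298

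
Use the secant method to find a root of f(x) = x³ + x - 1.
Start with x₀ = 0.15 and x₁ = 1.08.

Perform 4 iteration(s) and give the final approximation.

f(x) = x³ + x - 1
x₀ = 0.15, x₁ = 1.08

Secant formula: x_{n+1} = x_n - f(x_n)(x_n - x_{n-1})/(f(x_n) - f(x_{n-1}))

Iteration 1:
  f(0.150000) = -0.846625
  f(1.080000) = 1.339712
  x_2 = 1.080000 - 1.339712×(1.080000 - 0.150000)/(1.339712 - (-0.846625))
       = 0.510128
Iteration 2:
  f(1.080000) = 1.339712
  f(0.510128) = -0.357121
  x_3 = 0.510128 - (-0.357121)×(0.510128 - 1.080000)/(-0.357121 - 1.339712)
       = 0.630065
Iteration 3:
  f(0.510128) = -0.357121
  f(0.630065) = -0.119810
  x_4 = 0.630065 - (-0.119810)×(0.630065 - 0.510128)/(-0.119810 - (-0.357121))
       = 0.690617
Iteration 4:
  f(0.630065) = -0.119810
  f(0.690617) = 0.020009
  x_5 = 0.690617 - 0.020009×(0.690617 - 0.630065)/(0.020009 - (-0.119810))
       = 0.681952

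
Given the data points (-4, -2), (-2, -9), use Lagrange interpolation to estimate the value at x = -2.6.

Lagrange interpolation formula:
P(x) = Σ yᵢ × Lᵢ(x)
where Lᵢ(x) = Π_{j≠i} (x - xⱼ)/(xᵢ - xⱼ)

L_0(-2.6) = (-2.6 - (-2))/(-4 - (-2)) = 0.300000
L_1(-2.6) = (-2.6 - (-4))/(-2 - (-4)) = 0.700000

P(-2.6) = (-2)×L_0(-2.6) + (-9)×L_1(-2.6)
P(-2.6) = -6.900000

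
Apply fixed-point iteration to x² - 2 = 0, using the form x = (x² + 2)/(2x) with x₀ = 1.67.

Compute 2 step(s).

Equation: x² - 2 = 0
Fixed-point form: x = (x² + 2)/(2x)
x₀ = 1.67

x_1 = g(1.670000) = 1.433802
x_2 = g(1.433802) = 1.414347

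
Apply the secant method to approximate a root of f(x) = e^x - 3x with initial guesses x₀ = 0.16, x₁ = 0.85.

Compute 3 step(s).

f(x) = e^x - 3x
x₀ = 0.16, x₁ = 0.85

Secant formula: x_{n+1} = x_n - f(x_n)(x_n - x_{n-1})/(f(x_n) - f(x_{n-1}))

Iteration 1:
  f(0.160000) = 0.693511
  f(0.850000) = -0.210353
  x_2 = 0.850000 - (-0.210353)×(0.850000 - 0.160000)/(-0.210353 - 0.693511)
       = 0.689419
Iteration 2:
  f(0.850000) = -0.210353
  f(0.689419) = -0.075699
  x_3 = 0.689419 - (-0.075699)×(0.689419 - 0.850000)/(-0.075699 - (-0.210353))
       = 0.599144
Iteration 3:
  f(0.689419) = -0.075699
  f(0.599144) = 0.023128
  x_4 = 0.599144 - 0.023128×(0.599144 - 0.689419)/(0.023128 - (-0.075699))
       = 0.620270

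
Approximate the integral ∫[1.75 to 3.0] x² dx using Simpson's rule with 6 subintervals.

f(x) = x²
a = 1.75, b = 3.0, n = 6
h = (b - a)/n = 0.208333

Simpson's rule: (h/3)[f(x₀) + 4f(x₁) + 2f(x₂) + ... + f(xₙ)]

x_0 = 1.7500, f(x_0) = 3.062500, coefficient = 1
x_1 = 1.9583, f(x_1) = 3.835069, coefficient = 4
x_2 = 2.1667, f(x_2) = 4.694444, coefficient = 2
x_3 = 2.3750, f(x_3) = 5.640625, coefficient = 4
x_4 = 2.5833, f(x_4) = 6.673611, coefficient = 2
x_5 = 2.7917, f(x_5) = 7.793403, coefficient = 4
x_6 = 3.0000, f(x_6) = 9.000000, coefficient = 1

I ≈ (0.208333/3) × 103.875000 = 7.213542
Exact value: 7.213542
Error: 0.000000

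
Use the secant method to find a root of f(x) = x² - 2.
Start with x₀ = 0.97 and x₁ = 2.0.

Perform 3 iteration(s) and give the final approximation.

f(x) = x² - 2
x₀ = 0.97, x₁ = 2.0

Secant formula: x_{n+1} = x_n - f(x_n)(x_n - x_{n-1})/(f(x_n) - f(x_{n-1}))

Iteration 1:
  f(0.970000) = -1.059100
  f(2.000000) = 2.000000
  x_2 = 2.000000 - 2.000000×(2.000000 - 0.970000)/(2.000000 - (-1.059100))
       = 1.326599
Iteration 2:
  f(2.000000) = 2.000000
  f(1.326599) = -0.240134
  x_3 = 1.326599 - (-0.240134)×(1.326599 - 2.000000)/(-0.240134 - 2.000000)
       = 1.398785
Iteration 3:
  f(1.326599) = -0.240134
  f(1.398785) = -0.043399
  x_4 = 1.398785 - (-0.043399)×(1.398785 - 1.326599)/(-0.043399 - (-0.240134))
       = 1.414710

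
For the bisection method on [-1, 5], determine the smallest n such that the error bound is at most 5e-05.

We need (b-a)/2^n ≤ 5e-05
(5 - (-1))/2^n ≤ 5e-05
6/2^n ≤ 5e-05
2^n ≥ 120000
n ≥ log₂(120000) = 16.87
n ≥ 17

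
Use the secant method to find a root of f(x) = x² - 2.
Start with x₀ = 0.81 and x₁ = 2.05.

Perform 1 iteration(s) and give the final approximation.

f(x) = x² - 2
x₀ = 0.81, x₁ = 2.05

Secant formula: x_{n+1} = x_n - f(x_n)(x_n - x_{n-1})/(f(x_n) - f(x_{n-1}))

Iteration 1:
  f(0.810000) = -1.343900
  f(2.050000) = 2.202500
  x_2 = 2.050000 - 2.202500×(2.050000 - 0.810000)/(2.202500 - (-1.343900))
       = 1.279895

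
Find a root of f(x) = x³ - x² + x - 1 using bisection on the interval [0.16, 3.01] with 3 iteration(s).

f(x) = x³ - x² + x - 1
Initial interval: [0.16, 3.01]

Iteration 1:
  c_1 = (0.160000 + 3.010000)/2 = 1.585000
  f(c_1) = f(1.585000) = 2.054652
  f(a) × f(c) < 0, new interval: [0.160000, 1.585000]
Iteration 2:
  c_2 = (0.160000 + 1.585000)/2 = 0.872500
  f(c_2) = f(0.872500) = -0.224560
  f(a) × f(c) ≥ 0, new interval: [0.872500, 1.585000]
Iteration 3:
  c_3 = (0.872500 + 1.585000)/2 = 1.228750
  f(c_3) = f(1.228750) = 0.574123
  f(a) × f(c) < 0, new interval: [0.872500, 1.228750]

After 3 iteration(s), the approximation is c_3 = 1.228750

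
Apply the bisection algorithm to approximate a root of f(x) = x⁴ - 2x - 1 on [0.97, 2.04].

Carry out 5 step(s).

f(x) = x⁴ - 2x - 1
Initial interval: [0.97, 2.04]

Iteration 1:
  c_1 = (0.970000 + 2.040000)/2 = 1.505000
  f(c_1) = f(1.505000) = 1.120338
  f(a) × f(c) < 0, new interval: [0.970000, 1.505000]
Iteration 2:
  c_2 = (0.970000 + 1.505000)/2 = 1.237500
  f(c_2) = f(1.237500) = -1.129795
  f(a) × f(c) ≥ 0, new interval: [1.237500, 1.505000]
Iteration 3:
  c_3 = (1.237500 + 1.505000)/2 = 1.371250
  f(c_3) = f(1.371250) = -0.206872
  f(a) × f(c) ≥ 0, new interval: [1.371250, 1.505000]
Iteration 4:
  c_4 = (1.371250 + 1.505000)/2 = 1.438125
  f(c_4) = f(1.438125) = 0.401216
  f(a) × f(c) < 0, new interval: [1.371250, 1.438125]
Iteration 5:
  c_5 = (1.371250 + 1.438125)/2 = 1.404687
  f(c_5) = f(1.404687) = 0.083934
  f(a) × f(c) < 0, new interval: [1.371250, 1.404687]

After 5 iteration(s), the approximation is c_5 = 1.404687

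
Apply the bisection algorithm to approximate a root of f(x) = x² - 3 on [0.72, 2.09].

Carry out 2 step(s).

f(x) = x² - 3
Initial interval: [0.72, 2.09]

Iteration 1:
  c_1 = (0.720000 + 2.090000)/2 = 1.405000
  f(c_1) = f(1.405000) = -1.025975
  f(a) × f(c) ≥ 0, new interval: [1.405000, 2.090000]
Iteration 2:
  c_2 = (1.405000 + 2.090000)/2 = 1.747500
  f(c_2) = f(1.747500) = 0.053756
  f(a) × f(c) < 0, new interval: [1.405000, 1.747500]

After 2 iteration(s), the approximation is c_2 = 1.747500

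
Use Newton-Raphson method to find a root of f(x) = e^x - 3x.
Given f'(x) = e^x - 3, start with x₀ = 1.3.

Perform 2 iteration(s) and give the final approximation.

f(x) = e^x - 3x
f'(x) = e^x - 3
x₀ = 1.3

Newton-Raphson formula: x_{n+1} = x_n - f(x_n)/f'(x_n)

Iteration 1:
  f(1.300000) = -0.230703
  f'(1.300000) = 0.669297
  x_1 = 1.300000 - (-0.230703)/0.669297 = 1.644695
Iteration 2:
  f(1.644695) = 0.245345
  f'(1.644695) = 2.179431
  x_2 = 1.644695 - 0.245345/2.179431 = 1.532122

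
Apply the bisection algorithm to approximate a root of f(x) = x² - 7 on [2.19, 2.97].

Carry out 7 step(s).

f(x) = x² - 7
Initial interval: [2.19, 2.97]

Iteration 1:
  c_1 = (2.190000 + 2.970000)/2 = 2.580000
  f(c_1) = f(2.580000) = -0.343600
  f(a) × f(c) ≥ 0, new interval: [2.580000, 2.970000]
Iteration 2:
  c_2 = (2.580000 + 2.970000)/2 = 2.775000
  f(c_2) = f(2.775000) = 0.700625
  f(a) × f(c) < 0, new interval: [2.580000, 2.775000]
Iteration 3:
  c_3 = (2.580000 + 2.775000)/2 = 2.677500
  f(c_3) = f(2.677500) = 0.169006
  f(a) × f(c) < 0, new interval: [2.580000, 2.677500]
Iteration 4:
  c_4 = (2.580000 + 2.677500)/2 = 2.628750
  f(c_4) = f(2.628750) = -0.089673
  f(a) × f(c) ≥ 0, new interval: [2.628750, 2.677500]
Iteration 5:
  c_5 = (2.628750 + 2.677500)/2 = 2.653125
  f(c_5) = f(2.653125) = 0.039072
  f(a) × f(c) < 0, new interval: [2.628750, 2.653125]
Iteration 6:
  c_6 = (2.628750 + 2.653125)/2 = 2.640938
  f(c_6) = f(2.640938) = -0.025449
  f(a) × f(c) ≥ 0, new interval: [2.640938, 2.653125]
Iteration 7:
  c_7 = (2.640938 + 2.653125)/2 = 2.647031
  f(c_7) = f(2.647031) = 0.006774
  f(a) × f(c) < 0, new interval: [2.640938, 2.647031]

After 7 iteration(s), the approximation is c_7 = 2.647031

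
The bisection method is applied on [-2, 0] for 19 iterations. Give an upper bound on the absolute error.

Bisection error bound: |error| ≤ (b-a)/2^n
|error| ≤ (0 - (-2))/2^19 = 2/2^19
|error| ≤ 0.0000038147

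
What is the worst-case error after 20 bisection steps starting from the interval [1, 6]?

Bisection error bound: |error| ≤ (b-a)/2^n
|error| ≤ (6 - 1)/2^20 = 5/2^20
|error| ≤ 0.0000047684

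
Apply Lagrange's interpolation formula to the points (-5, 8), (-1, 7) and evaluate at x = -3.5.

Lagrange interpolation formula:
P(x) = Σ yᵢ × Lᵢ(x)
where Lᵢ(x) = Π_{j≠i} (x - xⱼ)/(xᵢ - xⱼ)

L_0(-3.5) = (-3.5 - (-1))/(-5 - (-1)) = 0.625000
L_1(-3.5) = (-3.5 - (-5))/(-1 - (-5)) = 0.375000

P(-3.5) = 8×L_0(-3.5) + 7×L_1(-3.5)
P(-3.5) = 7.625000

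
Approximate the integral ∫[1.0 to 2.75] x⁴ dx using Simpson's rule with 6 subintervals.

f(x) = x⁴
a = 1.0, b = 2.75, n = 6
h = (b - a)/n = 0.291667

Simpson's rule: (h/3)[f(x₀) + 4f(x₁) + 2f(x₂) + ... + f(xₙ)]

x_0 = 1.0000, f(x_0) = 1.000000, coefficient = 1
x_1 = 1.2917, f(x_1) = 2.783568, coefficient = 4
x_2 = 1.5833, f(x_2) = 6.284770, coefficient = 2
x_3 = 1.8750, f(x_3) = 12.359619, coefficient = 4
x_4 = 2.1667, f(x_4) = 22.037809, coefficient = 2
x_5 = 2.4583, f(x_5) = 36.522717, coefficient = 4
x_6 = 2.7500, f(x_6) = 57.191406, coefficient = 1

I ≈ (0.291667/3) × 321.500181 = 31.256962
Exact value: 31.255273
Error: 0.001689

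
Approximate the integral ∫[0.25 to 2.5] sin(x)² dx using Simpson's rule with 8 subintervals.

f(x) = sin(x)²
a = 0.25, b = 2.5, n = 8
h = (b - a)/n = 0.281250

Simpson's rule: (h/3)[f(x₀) + 4f(x₁) + 2f(x₂) + ... + f(xₙ)]

x_0 = 0.2500, f(x_0) = 0.061209, coefficient = 1
x_1 = 0.5312, f(x_1) = 0.256655, coefficient = 4
x_2 = 0.8125, f(x_2) = 0.527089, coefficient = 2
x_3 = 1.0938, f(x_3) = 0.789175, coefficient = 4
x_4 = 1.3750, f(x_4) = 0.962151, coefficient = 2
x_5 = 1.6562, f(x_5) = 0.992715, coefficient = 4
x_6 = 1.9375, f(x_6) = 0.871449, coefficient = 2
x_7 = 2.2188, f(x_7) = 0.635720, coefficient = 4
x_8 = 2.5000, f(x_8) = 0.358169, coefficient = 1

I ≈ (0.281250/3) × 15.837816 = 1.484795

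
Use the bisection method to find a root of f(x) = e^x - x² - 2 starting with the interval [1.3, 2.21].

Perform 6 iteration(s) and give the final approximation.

f(x) = e^x - x² - 2
Initial interval: [1.3, 2.21]

Iteration 1:
  c_1 = (1.300000 + 2.210000)/2 = 1.755000
  f(c_1) = f(1.755000) = 0.703423
  f(a) × f(c) < 0, new interval: [1.300000, 1.755000]
Iteration 2:
  c_2 = (1.300000 + 1.755000)/2 = 1.527500
  f(c_2) = f(1.527500) = 0.273390
  f(a) × f(c) < 0, new interval: [1.300000, 1.527500]
Iteration 3:
  c_3 = (1.300000 + 1.527500)/2 = 1.413750
  f(c_3) = f(1.413750) = 0.112655
  f(a) × f(c) < 0, new interval: [1.300000, 1.413750]
Iteration 4:
  c_4 = (1.300000 + 1.413750)/2 = 1.356875
  f(c_4) = f(1.356875) = 0.042927
  f(a) × f(c) < 0, new interval: [1.300000, 1.356875]
Iteration 5:
  c_5 = (1.300000 + 1.356875)/2 = 1.328438
  f(c_5) = f(1.328438) = 0.010394
  f(a) × f(c) < 0, new interval: [1.300000, 1.328438]
Iteration 6:
  c_6 = (1.300000 + 1.328438)/2 = 1.314219
  f(c_6) = f(1.314219) = -0.005329
  f(a) × f(c) ≥ 0, new interval: [1.314219, 1.328438]

After 6 iteration(s), the approximation is c_6 = 1.314219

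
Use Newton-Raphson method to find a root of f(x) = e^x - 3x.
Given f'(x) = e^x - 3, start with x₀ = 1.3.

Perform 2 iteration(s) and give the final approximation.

f(x) = e^x - 3x
f'(x) = e^x - 3
x₀ = 1.3

Newton-Raphson formula: x_{n+1} = x_n - f(x_n)/f'(x_n)

Iteration 1:
  f(1.300000) = -0.230703
  f'(1.300000) = 0.669297
  x_1 = 1.300000 - (-0.230703)/0.669297 = 1.644695
Iteration 2:
  f(1.644695) = 0.245345
  f'(1.644695) = 2.179431
  x_2 = 1.644695 - 0.245345/2.179431 = 1.532122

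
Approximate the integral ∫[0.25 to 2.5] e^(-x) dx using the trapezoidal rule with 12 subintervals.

f(x) = e^(-x)
a = 0.25, b = 2.5, n = 12
h = (b - a)/n = 0.187500

Trapezoidal rule: (h/2)[f(x₀) + 2f(x₁) + 2f(x₂) + ... + f(xₙ)]

x_0 = 0.2500, f(x_0) = 0.778801, coefficient = 1
x_1 = 0.4375, f(x_1) = 0.645649, coefficient = 2
x_2 = 0.6250, f(x_2) = 0.535261, coefficient = 2
x_3 = 0.8125, f(x_3) = 0.443747, coefficient = 2
x_4 = 1.0000, f(x_4) = 0.367879, coefficient = 2
x_5 = 1.1875, f(x_5) = 0.304983, coefficient = 2
x_6 = 1.3750, f(x_6) = 0.252840, coefficient = 2
x_7 = 1.5625, f(x_7) = 0.209611, coefficient = 2
x_8 = 1.7500, f(x_8) = 0.173774, coefficient = 2
x_9 = 1.9375, f(x_9) = 0.144064, coefficient = 2
x_10 = 2.1250, f(x_10) = 0.119433, coefficient = 2
x_11 = 2.3125, f(x_11) = 0.099013, coefficient = 2
x_12 = 2.5000, f(x_12) = 0.082085, coefficient = 1

I ≈ (0.187500/2) × 7.453395 = 0.698756
Exact value: 0.696716
Error: 0.002040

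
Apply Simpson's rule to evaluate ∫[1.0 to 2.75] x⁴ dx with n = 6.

f(x) = x⁴
a = 1.0, b = 2.75, n = 6
h = (b - a)/n = 0.291667

Simpson's rule: (h/3)[f(x₀) + 4f(x₁) + 2f(x₂) + ... + f(xₙ)]

x_0 = 1.0000, f(x_0) = 1.000000, coefficient = 1
x_1 = 1.2917, f(x_1) = 2.783568, coefficient = 4
x_2 = 1.5833, f(x_2) = 6.284770, coefficient = 2
x_3 = 1.8750, f(x_3) = 12.359619, coefficient = 4
x_4 = 2.1667, f(x_4) = 22.037809, coefficient = 2
x_5 = 2.4583, f(x_5) = 36.522717, coefficient = 4
x_6 = 2.7500, f(x_6) = 57.191406, coefficient = 1

I ≈ (0.291667/3) × 321.500181 = 31.256962
Exact value: 31.255273
Error: 0.001689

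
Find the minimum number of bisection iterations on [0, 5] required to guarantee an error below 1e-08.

We need (b-a)/2^n ≤ 1e-08
(5 - 0)/2^n ≤ 1e-08
5/2^n ≤ 1e-08
2^n ≥ 500000000
n ≥ log₂(500000000) = 28.90
n ≥ 29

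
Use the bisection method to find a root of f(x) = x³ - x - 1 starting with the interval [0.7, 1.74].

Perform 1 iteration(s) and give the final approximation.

f(x) = x³ - x - 1
Initial interval: [0.7, 1.74]

Iteration 1:
  c_1 = (0.700000 + 1.740000)/2 = 1.220000
  f(c_1) = f(1.220000) = -0.404152
  f(a) × f(c) ≥ 0, new interval: [1.220000, 1.740000]

After 1 iteration(s), the approximation is c_1 = 1.220000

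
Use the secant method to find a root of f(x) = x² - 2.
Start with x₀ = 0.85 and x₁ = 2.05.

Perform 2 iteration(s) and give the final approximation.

f(x) = x² - 2
x₀ = 0.85, x₁ = 2.05

Secant formula: x_{n+1} = x_n - f(x_n)(x_n - x_{n-1})/(f(x_n) - f(x_{n-1}))

Iteration 1:
  f(0.850000) = -1.277500
  f(2.050000) = 2.202500
  x_2 = 2.050000 - 2.202500×(2.050000 - 0.850000)/(2.202500 - (-1.277500))
       = 1.290517
Iteration 2:
  f(2.050000) = 2.202500
  f(1.290517) = -0.334565
  x_3 = 1.290517 - (-0.334565)×(1.290517 - 2.050000)/(-0.334565 - 2.202500)
       = 1.390671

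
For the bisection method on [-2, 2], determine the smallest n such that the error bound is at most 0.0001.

We need (b-a)/2^n ≤ 0.0001
(2 - (-2))/2^n ≤ 0.0001
4/2^n ≤ 0.0001
2^n ≥ 40000
n ≥ log₂(40000) = 15.29
n ≥ 16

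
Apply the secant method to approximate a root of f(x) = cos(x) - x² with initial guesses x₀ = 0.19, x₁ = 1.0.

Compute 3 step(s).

f(x) = cos(x) - x²
x₀ = 0.19, x₁ = 1.0

Secant formula: x_{n+1} = x_n - f(x_n)(x_n - x_{n-1})/(f(x_n) - f(x_{n-1}))

Iteration 1:
  f(0.190000) = 0.945904
  f(1.000000) = -0.459698
  x_2 = 1.000000 - (-0.459698)×(1.000000 - 0.190000)/(-0.459698 - 0.945904)
       = 0.735092
Iteration 2:
  f(1.000000) = -0.459698
  f(0.735092) = 0.201409
  x_3 = 0.735092 - 0.201409×(0.735092 - 1.000000)/(0.201409 - (-0.459698))
       = 0.815797
Iteration 3:
  f(0.735092) = 0.201409
  f(0.815797) = 0.019763
  x_4 = 0.815797 - 0.019763×(0.815797 - 0.735092)/(0.019763 - 0.201409)
       = 0.824578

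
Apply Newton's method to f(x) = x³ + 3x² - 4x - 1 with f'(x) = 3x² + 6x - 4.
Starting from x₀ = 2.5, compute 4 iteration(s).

f(x) = x³ + 3x² - 4x - 1
f'(x) = 3x² + 6x - 4
x₀ = 2.5

Newton-Raphson formula: x_{n+1} = x_n - f(x_n)/f'(x_n)

Iteration 1:
  f(2.500000) = 23.375000
  f'(2.500000) = 29.750000
  x_1 = 2.500000 - 23.375000/29.750000 = 1.714286
Iteration 2:
  f(1.714286) = 5.997085
  f'(1.714286) = 15.102041
  x_2 = 1.714286 - 5.997085/15.102041 = 1.317181
Iteration 3:
  f(1.317181) = 1.221442
  f'(1.317181) = 9.107990
  x_3 = 1.317181 - 1.221442/9.107990 = 1.183075
Iteration 4:
  f(1.183075) = 0.122609
  f'(1.183075) = 7.297448
  x_4 = 1.183075 - 0.122609/7.297448 = 1.166273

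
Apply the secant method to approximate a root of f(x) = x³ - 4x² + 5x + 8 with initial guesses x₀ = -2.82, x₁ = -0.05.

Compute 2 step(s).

f(x) = x³ - 4x² + 5x + 8
x₀ = -2.82, x₁ = -0.05

Secant formula: x_{n+1} = x_n - f(x_n)(x_n - x_{n-1})/(f(x_n) - f(x_{n-1}))

Iteration 1:
  f(-2.820000) = -60.335368
  f(-0.050000) = 7.739875
  x_2 = -0.050000 - 7.739875×(-0.050000 - (-2.820000))/(7.739875 - (-60.335368))
       = -0.364938
Iteration 2:
  f(-0.050000) = 7.739875
  f(-0.364938) = 5.593992
  x_3 = -0.364938 - 5.593992×(-0.364938 - (-0.050000))/(5.593992 - 7.739875)
       = -1.185932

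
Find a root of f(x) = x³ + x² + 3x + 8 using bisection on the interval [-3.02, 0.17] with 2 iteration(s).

f(x) = x³ + x² + 3x + 8
Initial interval: [-3.02, 0.17]

Iteration 1:
  c_1 = (-3.020000 + 0.170000)/2 = -1.425000
  f(c_1) = f(-1.425000) = 2.861984
  f(a) × f(c) < 0, new interval: [-3.020000, -1.425000]
Iteration 2:
  c_2 = (-3.020000 + (-1.425000))/2 = -2.222500
  f(c_2) = f(-2.222500) = -4.706046
  f(a) × f(c) ≥ 0, new interval: [-2.222500, -1.425000]

After 2 iteration(s), the approximation is c_2 = -2.222500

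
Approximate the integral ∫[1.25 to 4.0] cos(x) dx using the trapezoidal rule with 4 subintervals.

f(x) = cos(x)
a = 1.25, b = 4.0, n = 4
h = (b - a)/n = 0.687500

Trapezoidal rule: (h/2)[f(x₀) + 2f(x₁) + 2f(x₂) + ... + f(xₙ)]

x_0 = 1.2500, f(x_0) = 0.315322, coefficient = 1
x_1 = 1.9375, f(x_1) = -0.358540, coefficient = 2
x_2 = 2.6250, f(x_2) = -0.869507, coefficient = 2
x_3 = 3.3125, f(x_3) = -0.985431, coefficient = 2
x_4 = 4.0000, f(x_4) = -0.653644, coefficient = 1

I ≈ (0.687500/2) × -4.765278 = -1.638064
Exact value: -1.705787
Error: 0.067723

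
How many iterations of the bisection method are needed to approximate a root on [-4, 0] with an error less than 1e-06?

We need (b-a)/2^n ≤ 1e-06
(0 - (-4))/2^n ≤ 1e-06
4/2^n ≤ 1e-06
2^n ≥ 4000000
n ≥ log₂(4000000) = 21.93
n ≥ 22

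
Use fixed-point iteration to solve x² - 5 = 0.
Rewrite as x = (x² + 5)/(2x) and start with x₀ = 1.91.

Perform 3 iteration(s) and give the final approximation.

Equation: x² - 5 = 0
Fixed-point form: x = (x² + 5)/(2x)
x₀ = 1.91

x_1 = g(1.910000) = 2.263901
x_2 = g(2.263901) = 2.236239
x_3 = g(2.236239) = 2.236068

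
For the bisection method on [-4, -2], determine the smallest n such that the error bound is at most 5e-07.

We need (b-a)/2^n ≤ 5e-07
(-2 - (-4))/2^n ≤ 5e-07
2/2^n ≤ 5e-07
2^n ≥ 4000000
n ≥ log₂(4000000) = 21.93
n ≥ 22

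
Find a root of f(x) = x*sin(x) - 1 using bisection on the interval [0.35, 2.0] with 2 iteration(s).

f(x) = x*sin(x) - 1
Initial interval: [0.35, 2.0]

Iteration 1:
  c_1 = (0.350000 + 2.000000)/2 = 1.175000
  f(c_1) = f(1.175000) = 0.084161
  f(a) × f(c) < 0, new interval: [0.350000, 1.175000]
Iteration 2:
  c_2 = (0.350000 + 1.175000)/2 = 0.762500
  f(c_2) = f(0.762500) = -0.473317
  f(a) × f(c) ≥ 0, new interval: [0.762500, 1.175000]

After 2 iteration(s), the approximation is c_2 = 0.762500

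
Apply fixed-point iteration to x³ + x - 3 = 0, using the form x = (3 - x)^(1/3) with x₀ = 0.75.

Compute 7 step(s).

Equation: x³ + x - 3 = 0
Fixed-point form: x = (3 - x)^(1/3)
x₀ = 0.75

x_1 = g(0.750000) = 1.310371
x_2 = g(1.310371) = 1.191051
x_3 = g(1.191051) = 1.218453
x_4 = g(1.218453) = 1.212269
x_5 = g(1.212269) = 1.213670
x_6 = g(1.213670) = 1.213353
x_7 = g(1.213353) = 1.213425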